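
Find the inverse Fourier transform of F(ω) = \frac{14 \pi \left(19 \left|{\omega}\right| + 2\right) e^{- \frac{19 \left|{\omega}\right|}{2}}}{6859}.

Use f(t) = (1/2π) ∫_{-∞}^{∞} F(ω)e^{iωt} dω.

f(t) = \frac{7}{\left(t^{2} + \frac{361}{4}\right)^{2}}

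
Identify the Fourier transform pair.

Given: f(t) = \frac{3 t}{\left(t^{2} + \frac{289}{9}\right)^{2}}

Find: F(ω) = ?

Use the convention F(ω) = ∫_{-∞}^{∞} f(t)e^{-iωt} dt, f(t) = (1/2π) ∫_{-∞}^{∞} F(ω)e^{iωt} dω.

F(ω) = - \frac{9 i \pi \omega e^{- \frac{17 \left|{\omega}\right|}{3}}}{34}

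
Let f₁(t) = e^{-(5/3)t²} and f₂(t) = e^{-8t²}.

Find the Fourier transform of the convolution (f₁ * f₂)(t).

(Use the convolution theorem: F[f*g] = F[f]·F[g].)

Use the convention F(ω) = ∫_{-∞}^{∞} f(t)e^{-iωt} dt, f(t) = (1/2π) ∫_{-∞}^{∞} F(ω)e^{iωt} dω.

F[f₁*f₂](ω) = \frac{\sqrt{30} \pi e^{- \frac{29 \omega^{2}}{160}}}{20}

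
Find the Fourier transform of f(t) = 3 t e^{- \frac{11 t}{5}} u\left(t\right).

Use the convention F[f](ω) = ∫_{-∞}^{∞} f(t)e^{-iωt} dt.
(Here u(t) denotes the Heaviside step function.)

F(ω) = \frac{75}{\left(5 i \omega + 11\right)^{2}}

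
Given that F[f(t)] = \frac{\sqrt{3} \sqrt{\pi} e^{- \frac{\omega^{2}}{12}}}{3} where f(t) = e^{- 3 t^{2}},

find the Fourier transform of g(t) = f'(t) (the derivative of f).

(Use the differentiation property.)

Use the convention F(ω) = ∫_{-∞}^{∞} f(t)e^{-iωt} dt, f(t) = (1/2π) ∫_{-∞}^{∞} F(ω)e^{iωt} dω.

F[g](ω) = \frac{\sqrt{3} i \sqrt{\pi} \omega e^{- \frac{\omega^{2}}{12}}}{3}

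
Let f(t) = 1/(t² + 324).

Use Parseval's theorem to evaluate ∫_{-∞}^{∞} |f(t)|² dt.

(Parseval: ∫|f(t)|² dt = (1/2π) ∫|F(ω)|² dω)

∫|f(t)|² dt = \frac{\pi}{11664}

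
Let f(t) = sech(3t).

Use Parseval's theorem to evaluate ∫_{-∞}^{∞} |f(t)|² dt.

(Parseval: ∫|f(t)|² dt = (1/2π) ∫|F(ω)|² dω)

∫|f(t)|² dt = \frac{2}{3}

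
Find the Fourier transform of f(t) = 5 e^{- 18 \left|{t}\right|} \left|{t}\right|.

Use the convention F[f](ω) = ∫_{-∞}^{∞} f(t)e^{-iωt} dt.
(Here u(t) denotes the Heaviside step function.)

F(ω) = \frac{10 \left(324 - \omega^{2}\right)}{\left(\omega^{2} + 324\right)^{2}}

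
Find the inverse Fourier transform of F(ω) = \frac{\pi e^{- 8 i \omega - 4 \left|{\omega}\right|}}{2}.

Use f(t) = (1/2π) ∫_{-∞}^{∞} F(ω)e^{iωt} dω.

f(t) = \frac{2}{\left(t - 8\right)^{2} + 16}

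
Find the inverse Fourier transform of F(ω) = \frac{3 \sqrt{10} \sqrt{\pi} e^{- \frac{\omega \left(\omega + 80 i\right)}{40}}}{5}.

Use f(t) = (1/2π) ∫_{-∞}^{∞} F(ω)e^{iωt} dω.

f(t) = 6 e^{- 10 \left(t - 2\right)^{2}}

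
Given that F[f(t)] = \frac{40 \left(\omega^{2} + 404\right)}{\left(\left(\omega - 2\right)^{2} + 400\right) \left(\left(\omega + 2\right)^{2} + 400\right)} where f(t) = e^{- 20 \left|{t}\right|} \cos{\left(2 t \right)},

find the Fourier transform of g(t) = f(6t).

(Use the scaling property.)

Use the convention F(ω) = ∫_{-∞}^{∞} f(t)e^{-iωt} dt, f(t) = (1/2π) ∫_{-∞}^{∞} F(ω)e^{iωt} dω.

F[g](ω) = \frac{240 \left(\omega^{2} + 14544\right)}{\omega^{4} + 28512 \omega^{2} + 211527936}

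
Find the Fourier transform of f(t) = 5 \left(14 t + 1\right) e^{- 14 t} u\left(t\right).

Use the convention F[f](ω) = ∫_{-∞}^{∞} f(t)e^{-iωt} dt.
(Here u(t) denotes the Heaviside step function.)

F(ω) = \frac{5 \left(- i \omega - 28\right)}{\omega^{2} - 28 i \omega - 196}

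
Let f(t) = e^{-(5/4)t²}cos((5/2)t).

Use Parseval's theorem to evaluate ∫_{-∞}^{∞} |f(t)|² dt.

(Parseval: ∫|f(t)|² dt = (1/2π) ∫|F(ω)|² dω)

∫|f(t)|² dt = \frac{\sqrt{10} \sqrt{\pi} \left(1 + e^{\frac{5}{2}}\right)}{10 e^{\frac{5}{2}}}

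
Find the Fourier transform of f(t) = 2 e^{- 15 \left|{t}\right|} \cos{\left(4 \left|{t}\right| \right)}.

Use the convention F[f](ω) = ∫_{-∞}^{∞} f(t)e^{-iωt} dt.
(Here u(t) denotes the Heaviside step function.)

F(ω) = \frac{60 \left(\omega^{2} + 241\right)}{\omega^{4} + 418 \omega^{2} + 58081}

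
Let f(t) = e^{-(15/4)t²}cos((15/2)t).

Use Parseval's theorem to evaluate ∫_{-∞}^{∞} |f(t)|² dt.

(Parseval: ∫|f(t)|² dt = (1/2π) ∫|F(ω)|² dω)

∫|f(t)|² dt = \frac{\sqrt{30} \sqrt{\pi} \left(1 + e^{\frac{15}{2}}\right)}{30 e^{\frac{15}{2}}}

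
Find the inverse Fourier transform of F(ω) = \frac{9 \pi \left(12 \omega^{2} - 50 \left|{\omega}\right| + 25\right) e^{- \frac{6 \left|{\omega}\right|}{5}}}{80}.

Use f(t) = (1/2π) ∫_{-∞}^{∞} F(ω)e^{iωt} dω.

f(t) = \frac{9 t^{4}}{\left(t^{2} + \frac{36}{25}\right)^{3}}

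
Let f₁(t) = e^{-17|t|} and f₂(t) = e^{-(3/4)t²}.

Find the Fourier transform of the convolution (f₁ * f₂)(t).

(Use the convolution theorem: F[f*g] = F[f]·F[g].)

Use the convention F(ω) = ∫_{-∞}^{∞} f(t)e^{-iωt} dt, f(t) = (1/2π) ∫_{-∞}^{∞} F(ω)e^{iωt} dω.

F[f₁*f₂](ω) = \frac{68 \sqrt{3} \sqrt{\pi} e^{- \frac{\omega^{2}}{3}}}{3 \left(\omega^{2} + 289\right)}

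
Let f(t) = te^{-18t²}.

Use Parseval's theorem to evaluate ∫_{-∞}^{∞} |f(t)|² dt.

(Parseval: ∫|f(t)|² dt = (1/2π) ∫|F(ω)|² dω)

∫|f(t)|² dt = \frac{\sqrt{\pi}}{432}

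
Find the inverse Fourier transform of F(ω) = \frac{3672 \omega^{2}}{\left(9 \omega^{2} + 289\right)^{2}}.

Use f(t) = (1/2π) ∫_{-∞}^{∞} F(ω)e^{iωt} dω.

f(t) = 2 \left(1 - \frac{17 \left|{t}\right|}{3}\right) e^{- \frac{17 \left|{t}\right|}{3}}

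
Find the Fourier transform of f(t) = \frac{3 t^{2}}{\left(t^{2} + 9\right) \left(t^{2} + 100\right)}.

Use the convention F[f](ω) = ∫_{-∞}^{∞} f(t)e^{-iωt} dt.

F(ω) = \frac{3 \pi \left(10 - 3 e^{7 \left|{\omega}\right|}\right) e^{- 10 \left|{\omega}\right|}}{91}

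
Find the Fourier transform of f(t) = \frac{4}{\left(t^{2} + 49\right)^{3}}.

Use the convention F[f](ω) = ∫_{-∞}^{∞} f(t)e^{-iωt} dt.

F(ω) = \frac{\pi \left(49 \omega^{2} + 21 \left|{\omega}\right| + 3\right) e^{- 7 \left|{\omega}\right|}}{33614}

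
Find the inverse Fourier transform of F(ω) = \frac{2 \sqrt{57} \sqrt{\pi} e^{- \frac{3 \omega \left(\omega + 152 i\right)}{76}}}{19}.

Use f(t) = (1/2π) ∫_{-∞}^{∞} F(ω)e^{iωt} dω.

f(t) = 2 e^{- \frac{19 \left(t - 6\right)^{2}}{3}}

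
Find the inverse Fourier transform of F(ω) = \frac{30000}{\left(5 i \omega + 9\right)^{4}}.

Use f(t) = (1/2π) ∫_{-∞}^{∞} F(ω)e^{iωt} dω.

f(t) = 8 t^{3} e^{- \frac{9 t}{5}} u\left(t\right)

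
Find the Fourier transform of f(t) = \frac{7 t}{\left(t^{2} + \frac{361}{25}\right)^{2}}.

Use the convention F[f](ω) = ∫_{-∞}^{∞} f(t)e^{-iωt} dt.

F(ω) = - \frac{35 i \pi \omega e^{- \frac{19 \left|{\omega}\right|}{5}}}{38}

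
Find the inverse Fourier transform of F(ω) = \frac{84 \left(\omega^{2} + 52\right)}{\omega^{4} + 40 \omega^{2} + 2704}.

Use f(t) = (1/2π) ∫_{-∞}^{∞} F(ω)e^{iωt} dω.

f(t) = 7 e^{- 6 \left|{t}\right|} \cos{\left(4 \left|{t}\right| \right)}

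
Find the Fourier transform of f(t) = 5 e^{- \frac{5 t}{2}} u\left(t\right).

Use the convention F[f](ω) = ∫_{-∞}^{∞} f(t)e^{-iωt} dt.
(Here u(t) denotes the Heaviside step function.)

F(ω) = \frac{10}{2 i \omega + 5}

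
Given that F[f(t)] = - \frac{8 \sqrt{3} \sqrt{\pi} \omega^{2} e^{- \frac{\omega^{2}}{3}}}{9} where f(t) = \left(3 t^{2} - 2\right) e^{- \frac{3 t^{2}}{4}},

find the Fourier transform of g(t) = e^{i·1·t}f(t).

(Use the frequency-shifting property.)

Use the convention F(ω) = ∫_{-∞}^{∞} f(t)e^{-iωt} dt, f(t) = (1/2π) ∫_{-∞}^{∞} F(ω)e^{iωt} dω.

F[g](ω) = - \frac{8 \sqrt{3} \sqrt{\pi} \left(\omega - 1\right)^{2} e^{- \frac{\left(\omega - 1\right)^{2}}{3}}}{9}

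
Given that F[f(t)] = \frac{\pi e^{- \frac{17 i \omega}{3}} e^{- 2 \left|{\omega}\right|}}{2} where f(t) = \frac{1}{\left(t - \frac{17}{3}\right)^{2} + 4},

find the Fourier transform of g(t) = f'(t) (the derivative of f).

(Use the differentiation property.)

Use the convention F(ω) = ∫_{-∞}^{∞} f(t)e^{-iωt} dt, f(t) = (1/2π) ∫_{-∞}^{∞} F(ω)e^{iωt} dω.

F[g](ω) = \frac{i \pi \omega e^{- \frac{17 i \omega}{3} - 2 \left|{\omega}\right|}}{2}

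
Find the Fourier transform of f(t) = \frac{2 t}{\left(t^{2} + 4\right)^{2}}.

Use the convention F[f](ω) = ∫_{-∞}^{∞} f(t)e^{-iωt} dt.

F(ω) = - \frac{i \pi \omega e^{- 2 \left|{\omega}\right|}}{2}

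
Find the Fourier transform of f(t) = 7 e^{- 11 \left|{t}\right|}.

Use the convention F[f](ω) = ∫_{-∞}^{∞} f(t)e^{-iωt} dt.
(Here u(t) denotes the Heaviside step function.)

F(ω) = \frac{154}{\omega^{2} + 121}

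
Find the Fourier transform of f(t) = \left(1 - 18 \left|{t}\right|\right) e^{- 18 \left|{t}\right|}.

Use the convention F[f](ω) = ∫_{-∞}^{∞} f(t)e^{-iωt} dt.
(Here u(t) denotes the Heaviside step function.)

F(ω) = \frac{72 \omega^{2}}{\left(\omega^{2} + 324\right)^{2}}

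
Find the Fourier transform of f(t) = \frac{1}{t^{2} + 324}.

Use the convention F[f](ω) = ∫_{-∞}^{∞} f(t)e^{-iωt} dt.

F(ω) = \frac{\pi e^{- 18 \left|{\omega}\right|}}{18}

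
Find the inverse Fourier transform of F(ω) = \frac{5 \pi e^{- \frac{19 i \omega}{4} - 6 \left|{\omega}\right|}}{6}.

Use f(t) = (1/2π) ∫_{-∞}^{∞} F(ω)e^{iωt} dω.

f(t) = \frac{5}{\left(t - \frac{19}{4}\right)^{2} + 36}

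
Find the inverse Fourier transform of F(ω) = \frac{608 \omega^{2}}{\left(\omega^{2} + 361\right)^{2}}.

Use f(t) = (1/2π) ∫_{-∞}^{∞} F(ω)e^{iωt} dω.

f(t) = 8 \left(1 - 19 \left|{t}\right|\right) e^{- 19 \left|{t}\right|}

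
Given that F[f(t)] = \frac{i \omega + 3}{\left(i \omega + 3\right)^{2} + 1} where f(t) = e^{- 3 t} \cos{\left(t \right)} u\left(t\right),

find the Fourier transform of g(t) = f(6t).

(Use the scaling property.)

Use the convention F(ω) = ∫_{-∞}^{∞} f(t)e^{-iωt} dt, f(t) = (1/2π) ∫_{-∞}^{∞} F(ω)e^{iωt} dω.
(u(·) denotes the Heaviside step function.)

F[g](ω) = \frac{i \omega + 18}{\left(i \omega + 18\right)^{2} + 36}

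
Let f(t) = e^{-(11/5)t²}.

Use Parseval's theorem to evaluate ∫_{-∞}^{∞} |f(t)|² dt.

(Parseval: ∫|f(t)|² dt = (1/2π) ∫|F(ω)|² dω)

∫|f(t)|² dt = \frac{\sqrt{110} \sqrt{\pi}}{22}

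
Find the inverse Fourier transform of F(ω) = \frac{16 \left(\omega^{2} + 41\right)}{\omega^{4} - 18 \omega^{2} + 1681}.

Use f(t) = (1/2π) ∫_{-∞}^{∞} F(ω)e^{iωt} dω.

f(t) = 2 e^{- 4 \left|{t}\right|} \cos{\left(5 \left|{t}\right| \right)}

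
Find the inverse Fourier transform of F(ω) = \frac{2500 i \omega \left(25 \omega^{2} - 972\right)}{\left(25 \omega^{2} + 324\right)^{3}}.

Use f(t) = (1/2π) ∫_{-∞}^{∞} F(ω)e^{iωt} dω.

f(t) = t e^{- \frac{18 \left|{t}\right|}{5}} \left|{t}\right|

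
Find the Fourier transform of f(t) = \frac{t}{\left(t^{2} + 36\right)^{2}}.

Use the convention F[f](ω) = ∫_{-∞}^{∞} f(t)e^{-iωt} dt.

F(ω) = - \frac{i \pi \omega e^{- 6 \left|{\omega}\right|}}{12}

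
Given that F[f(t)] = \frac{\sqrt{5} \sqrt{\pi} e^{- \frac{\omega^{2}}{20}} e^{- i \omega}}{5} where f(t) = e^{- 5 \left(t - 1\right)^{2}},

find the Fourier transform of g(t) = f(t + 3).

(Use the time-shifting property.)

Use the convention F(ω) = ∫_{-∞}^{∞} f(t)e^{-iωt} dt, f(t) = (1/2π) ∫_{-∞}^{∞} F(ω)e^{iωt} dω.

F[g](ω) = \frac{\sqrt{5} \sqrt{\pi} e^{\frac{\omega \left(- \omega + 40 i\right)}{20}}}{5}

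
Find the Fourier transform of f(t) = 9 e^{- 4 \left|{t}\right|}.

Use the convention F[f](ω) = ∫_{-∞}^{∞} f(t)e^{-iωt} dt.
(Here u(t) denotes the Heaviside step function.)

F(ω) = \frac{72}{\omega^{2} + 16}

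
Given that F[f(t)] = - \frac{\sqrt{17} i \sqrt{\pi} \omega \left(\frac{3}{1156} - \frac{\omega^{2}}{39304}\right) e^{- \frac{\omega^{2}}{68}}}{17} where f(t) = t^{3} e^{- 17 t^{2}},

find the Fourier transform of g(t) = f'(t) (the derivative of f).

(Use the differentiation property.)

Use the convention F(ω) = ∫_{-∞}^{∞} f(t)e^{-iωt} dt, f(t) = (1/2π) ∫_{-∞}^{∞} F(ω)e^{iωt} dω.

F[g](ω) = \frac{\sqrt{17} \sqrt{\pi} \omega^{2} \left(102 - \omega^{2}\right) e^{- \frac{\omega^{2}}{68}}}{668168}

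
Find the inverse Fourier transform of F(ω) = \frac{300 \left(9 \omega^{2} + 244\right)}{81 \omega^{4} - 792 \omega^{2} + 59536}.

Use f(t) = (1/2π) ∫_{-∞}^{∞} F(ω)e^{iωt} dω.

f(t) = 5 e^{- \frac{10 \left|{t}\right|}{3}} \cos{\left(4 \left|{t}\right| \right)}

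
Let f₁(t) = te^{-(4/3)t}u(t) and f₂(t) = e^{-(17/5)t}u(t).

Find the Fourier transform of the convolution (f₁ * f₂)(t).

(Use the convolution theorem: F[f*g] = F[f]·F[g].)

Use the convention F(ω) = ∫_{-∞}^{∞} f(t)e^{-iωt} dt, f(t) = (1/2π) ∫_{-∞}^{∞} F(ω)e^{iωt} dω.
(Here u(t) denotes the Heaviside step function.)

F[f₁*f₂](ω) = \frac{45}{\left(3 i \omega + 4\right)^{2} \left(5 i \omega + 17\right)}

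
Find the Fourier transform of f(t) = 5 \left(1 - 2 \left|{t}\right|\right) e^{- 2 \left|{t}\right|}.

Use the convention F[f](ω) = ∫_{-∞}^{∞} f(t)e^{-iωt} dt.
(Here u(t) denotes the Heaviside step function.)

F(ω) = \frac{40 \omega^{2}}{\left(\omega^{2} + 4\right)^{2}}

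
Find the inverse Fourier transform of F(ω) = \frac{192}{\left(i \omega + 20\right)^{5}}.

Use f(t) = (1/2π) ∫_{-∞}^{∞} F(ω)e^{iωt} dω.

f(t) = 8 t^{4} e^{- 20 t} u\left(t\right)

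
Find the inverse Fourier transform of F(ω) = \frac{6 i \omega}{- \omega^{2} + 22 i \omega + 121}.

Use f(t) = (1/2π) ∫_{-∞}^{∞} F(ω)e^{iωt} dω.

f(t) = 6 \left(1 - 11 t\right) e^{- 11 t} u\left(t\right)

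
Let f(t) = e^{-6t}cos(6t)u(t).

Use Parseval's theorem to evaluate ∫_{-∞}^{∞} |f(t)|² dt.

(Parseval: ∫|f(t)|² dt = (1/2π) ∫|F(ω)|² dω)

∫|f(t)|² dt = \frac{1}{16}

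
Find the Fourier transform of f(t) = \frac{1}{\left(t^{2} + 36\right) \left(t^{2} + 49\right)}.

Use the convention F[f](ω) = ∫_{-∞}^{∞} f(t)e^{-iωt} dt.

F(ω) = \frac{\pi \left(7 e^{\left|{\omega}\right|} - 6\right) e^{- 7 \left|{\omega}\right|}}{546}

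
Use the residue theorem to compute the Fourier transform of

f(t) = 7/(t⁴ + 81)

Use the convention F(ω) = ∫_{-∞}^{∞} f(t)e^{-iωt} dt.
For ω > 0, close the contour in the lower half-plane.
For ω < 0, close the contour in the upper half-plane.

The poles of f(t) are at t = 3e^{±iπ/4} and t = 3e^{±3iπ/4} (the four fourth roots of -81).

Let g(z) = f(z)e^{-iωz}; for large |z| the factor e^{-iωz} decays in the lower half-plane when ω > 0 and in the upper half-plane when ω < 0.

Case ω > 0 (lower half-plane, clockwise contour ⇒ F(ω) = -2πi·ΣRes):
  Res_{z = - \frac{3 \sqrt{2}}{2} - \frac{3 \sqrt{2} i}{2}} g(z) = \frac{7 \sqrt{2} i \left(1 - i\right) e^{\frac{3 \sqrt{2} \omega \left(-1 + i\right)}{2}}}{216}
  Res_{z = \frac{3 \sqrt{2}}{2} - \frac{3 \sqrt{2} i}{2}} g(z) = \frac{7 \sqrt{2} i \left(1 + i\right) e^{- \frac{3 \sqrt{2} \omega \left(1 + i\right)}{2}}}{216}
  F(ω) = -2πi·ΣRes = \frac{7 \sqrt{2} \pi \left(1 - i\right) \left(e^{3 \sqrt{2} i \omega} + i\right) e^{- \frac{3 \sqrt{2} \omega \left(1 + i\right)}{2}}}{108} = \frac{7 \pi e^{- \frac{3 \sqrt{2} \omega}{2}} \sin{\left(\frac{3 \sqrt{2} \omega}{2} + \frac{\pi}{4} \right)}}{27}

Case ω < 0 (upper half-plane, counterclockwise contour ⇒ F(ω) = +2πi·ΣRes):
  Res_{z = \frac{3 \sqrt{2}}{2} + \frac{3 \sqrt{2} i}{2}} g(z) = \frac{7 \sqrt{2} i \left(-1 + i\right) e^{\frac{3 \sqrt{2} \omega \left(1 - i\right)}{2}}}{216}
  Res_{z = - \frac{3 \sqrt{2}}{2} + \frac{3 \sqrt{2} i}{2}} g(z) = \frac{7 \sqrt{2} \left(1 - i\right) e^{\frac{3 \sqrt{2} \omega \left(1 + i\right)}{2}}}{216}
  F(ω) = 2πi·ΣRes = - \frac{7 \sqrt{2} i \pi \left(i \left(1 - i\right) e^{\frac{3 \sqrt{2} \omega \left(1 - i\right)}{2}} - \left(1 - i\right) e^{\frac{3 \sqrt{2} \omega \left(1 + i\right)}{2}}\right)}{108} = \frac{7 \pi e^{\frac{3 \sqrt{2} \omega}{2}} \cos{\left(\frac{3 \sqrt{2} \omega}{2} + \frac{\pi}{4} \right)}}{27}

Both cases combine into a single formula in |ω|:

F(ω) = \frac{7 \pi e^{- \frac{3 \sqrt{2} \left|{\omega}\right|}{2}} \sin{\left(\frac{3 \sqrt{2} \left|{\omega}\right|}{2} + \frac{\pi}{4} \right)}}{27}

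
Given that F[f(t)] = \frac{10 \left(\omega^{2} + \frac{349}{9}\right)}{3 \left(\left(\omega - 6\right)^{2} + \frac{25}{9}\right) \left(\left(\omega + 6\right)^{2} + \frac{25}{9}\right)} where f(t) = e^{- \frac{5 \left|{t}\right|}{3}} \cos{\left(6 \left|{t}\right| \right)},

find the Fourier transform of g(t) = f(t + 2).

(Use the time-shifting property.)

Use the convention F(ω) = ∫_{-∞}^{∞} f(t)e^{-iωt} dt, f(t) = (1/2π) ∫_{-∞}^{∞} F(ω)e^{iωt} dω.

F[g](ω) = \frac{\left(270 \omega^{2} + 10470\right) e^{2 i \omega}}{81 \omega^{4} - 5382 \omega^{2} + 121801}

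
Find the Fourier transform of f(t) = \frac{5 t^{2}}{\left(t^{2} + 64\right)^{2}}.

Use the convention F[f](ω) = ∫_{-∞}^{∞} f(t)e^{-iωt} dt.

F(ω) = \frac{5 \pi \left(1 - 8 \left|{\omega}\right|\right) e^{- 8 \left|{\omega}\right|}}{16}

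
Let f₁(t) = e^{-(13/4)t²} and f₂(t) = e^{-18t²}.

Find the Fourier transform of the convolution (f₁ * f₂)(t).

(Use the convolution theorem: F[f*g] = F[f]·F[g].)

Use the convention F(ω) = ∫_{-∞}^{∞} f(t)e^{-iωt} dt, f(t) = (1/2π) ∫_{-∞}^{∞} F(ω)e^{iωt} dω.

F[f₁*f₂](ω) = \frac{\sqrt{26} \pi e^{- \frac{85 \omega^{2}}{936}}}{39}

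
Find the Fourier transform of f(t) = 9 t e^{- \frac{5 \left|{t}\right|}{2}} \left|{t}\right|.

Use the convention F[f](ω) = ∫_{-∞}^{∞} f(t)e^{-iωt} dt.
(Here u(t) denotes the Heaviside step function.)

F(ω) = \frac{576 i \omega \left(4 \omega^{2} - 75\right)}{\left(4 \omega^{2} + 25\right)^{3}}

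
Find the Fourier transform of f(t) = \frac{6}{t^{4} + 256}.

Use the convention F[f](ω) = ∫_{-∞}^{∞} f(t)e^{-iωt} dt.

F(ω) = \frac{3 \pi e^{- 2 \sqrt{2} \left|{\omega}\right|} \sin{\left(2 \sqrt{2} \left|{\omega}\right| + \frac{\pi}{4} \right)}}{32}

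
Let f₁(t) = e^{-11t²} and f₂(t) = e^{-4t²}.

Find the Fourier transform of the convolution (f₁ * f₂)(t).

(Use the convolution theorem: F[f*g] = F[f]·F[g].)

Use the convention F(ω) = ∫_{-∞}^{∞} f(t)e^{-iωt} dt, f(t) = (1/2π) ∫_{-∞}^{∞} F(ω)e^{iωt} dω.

F[f₁*f₂](ω) = \frac{\sqrt{11} \pi e^{- \frac{15 \omega^{2}}{176}}}{22}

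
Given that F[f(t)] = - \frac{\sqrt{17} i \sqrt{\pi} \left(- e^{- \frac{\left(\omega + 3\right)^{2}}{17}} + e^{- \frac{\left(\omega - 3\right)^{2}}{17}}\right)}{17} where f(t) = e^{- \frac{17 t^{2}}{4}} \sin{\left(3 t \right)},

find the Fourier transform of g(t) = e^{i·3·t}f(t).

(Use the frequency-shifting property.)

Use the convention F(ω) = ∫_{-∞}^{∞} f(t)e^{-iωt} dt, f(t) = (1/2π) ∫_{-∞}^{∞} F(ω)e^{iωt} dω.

F[g](ω) = \frac{\sqrt{17} i \sqrt{\pi} \left(- e^{\frac{12 \omega}{17}} + e^{\frac{36}{17}}\right) e^{- \frac{\omega^{2}}{17} - \frac{36}{17}}}{17}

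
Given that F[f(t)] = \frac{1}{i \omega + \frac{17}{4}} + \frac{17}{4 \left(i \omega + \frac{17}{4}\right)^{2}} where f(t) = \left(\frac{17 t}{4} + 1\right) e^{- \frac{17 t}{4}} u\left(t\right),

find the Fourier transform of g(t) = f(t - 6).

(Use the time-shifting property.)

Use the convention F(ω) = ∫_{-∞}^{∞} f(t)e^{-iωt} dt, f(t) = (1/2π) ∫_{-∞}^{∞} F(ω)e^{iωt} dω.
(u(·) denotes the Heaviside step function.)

F[g](ω) = \frac{8 \left(- 2 i \omega - 17\right) e^{- 6 i \omega}}{16 \omega^{2} - 136 i \omega - 289}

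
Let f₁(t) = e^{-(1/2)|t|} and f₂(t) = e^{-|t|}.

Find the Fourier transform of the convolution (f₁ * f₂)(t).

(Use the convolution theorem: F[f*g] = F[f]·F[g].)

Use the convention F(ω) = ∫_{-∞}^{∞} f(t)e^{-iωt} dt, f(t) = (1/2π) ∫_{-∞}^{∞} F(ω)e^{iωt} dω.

F[f₁*f₂](ω) = \frac{8}{\left(\omega^{2} + 1\right) \left(4 \omega^{2} + 1\right)}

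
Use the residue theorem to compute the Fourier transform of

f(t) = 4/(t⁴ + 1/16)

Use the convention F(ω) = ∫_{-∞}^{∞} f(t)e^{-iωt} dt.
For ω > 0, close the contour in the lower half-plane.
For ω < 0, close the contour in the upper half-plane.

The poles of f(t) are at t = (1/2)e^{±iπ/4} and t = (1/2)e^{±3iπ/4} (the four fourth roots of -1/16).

Let g(z) = f(z)e^{-iωz}; for large |z| the factor e^{-iωz} decays in the lower half-plane when ω > 0 and in the upper half-plane when ω < 0.

Case ω > 0 (lower half-plane, clockwise contour ⇒ F(ω) = -2πi·ΣRes):
  Res_{z = - \frac{\sqrt{2}}{4} - \frac{\sqrt{2} i}{4}} g(z) = \sqrt{2} \left(4 + 4 i\right) e^{\frac{\sqrt{2} \omega \left(-1 + i\right)}{4}}
  Res_{z = \frac{\sqrt{2}}{4} - \frac{\sqrt{2} i}{4}} g(z) = \sqrt{2} \left(-4 + 4 i\right) e^{- \frac{\sqrt{2} \omega \left(1 + i\right)}{4}}
  F(ω) = -2πi·ΣRes = 8 \sqrt{2} \pi \left(\left(1 - i\right) e^{\frac{\sqrt{2} i \omega}{2}} + 1 + i\right) e^{- \frac{\sqrt{2} \omega \left(1 + i\right)}{4}} = 32 \pi e^{- \frac{\sqrt{2} \omega}{4}} \sin{\left(\frac{\sqrt{2} \omega}{4} + \frac{\pi}{4} \right)}

Case ω < 0 (upper half-plane, counterclockwise contour ⇒ F(ω) = +2πi·ΣRes):
  Res_{z = \frac{\sqrt{2}}{4} + \frac{\sqrt{2} i}{4}} g(z) = \sqrt{2} \left(-4 - 4 i\right) e^{\frac{\sqrt{2} \omega \left(1 - i\right)}{4}}
  Res_{z = - \frac{\sqrt{2}}{4} + \frac{\sqrt{2} i}{4}} g(z) = \sqrt{2} \left(4 - 4 i\right) e^{\frac{\sqrt{2} \omega \left(1 + i\right)}{4}}
  F(ω) = 2πi·ΣRes = - 8 \sqrt{2} i \pi \left(\left(1 + i\right) e^{\frac{\sqrt{2} \omega \left(1 - i\right)}{4}} - \left(1 - i\right) e^{\frac{\sqrt{2} \omega \left(1 + i\right)}{4}}\right) = 32 \pi e^{\frac{\sqrt{2} \omega}{4}} \cos{\left(\frac{\sqrt{2} \omega}{4} + \frac{\pi}{4} \right)}

Both cases combine into a single formula in |ω|:

F(ω) = 32 \pi e^{- \frac{\sqrt{2} \left|{\omega}\right|}{4}} \sin{\left(\frac{\sqrt{2} \left|{\omega}\right|}{4} + \frac{\pi}{4} \right)}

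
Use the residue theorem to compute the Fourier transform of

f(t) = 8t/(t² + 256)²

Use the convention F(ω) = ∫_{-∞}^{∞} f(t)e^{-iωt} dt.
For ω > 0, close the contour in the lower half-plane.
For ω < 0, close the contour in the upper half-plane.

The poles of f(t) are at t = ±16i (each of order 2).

Let g(z) = f(z)e^{-iωz}; for large |z| the factor e^{-iωz} decays in the lower half-plane when ω > 0 and in the upper half-plane when ω < 0.

Case ω > 0 (lower half-plane, clockwise contour ⇒ F(ω) = -2πi·ΣRes):
  Res_{z = - 16 i} g(z) = \frac{\omega e^{- 16 \omega}}{8} (pole of order 2)
  F(ω) = -2πi·ΣRes = - \frac{i \pi \omega e^{- 16 \omega}}{4}

Case ω < 0 (upper half-plane, counterclockwise contour ⇒ F(ω) = +2πi·ΣRes):
  Res_{z = 16 i} g(z) = - \frac{\omega e^{16 \omega}}{8} (pole of order 2)
  F(ω) = 2πi·ΣRes = - \frac{i \pi \omega e^{16 \omega}}{4}

Both cases combine into a single formula in |ω|:

F(ω) = - \frac{i \pi \omega e^{- 16 \left|{\omega}\right|}}{4}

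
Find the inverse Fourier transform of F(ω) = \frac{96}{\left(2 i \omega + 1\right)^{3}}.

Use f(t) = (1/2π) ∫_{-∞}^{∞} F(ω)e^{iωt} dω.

f(t) = 6 t^{2} e^{- \frac{t}{2}} u\left(t\right)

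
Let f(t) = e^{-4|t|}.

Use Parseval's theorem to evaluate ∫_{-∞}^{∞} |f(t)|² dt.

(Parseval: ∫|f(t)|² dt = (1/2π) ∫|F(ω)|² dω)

∫|f(t)|² dt = \frac{1}{4}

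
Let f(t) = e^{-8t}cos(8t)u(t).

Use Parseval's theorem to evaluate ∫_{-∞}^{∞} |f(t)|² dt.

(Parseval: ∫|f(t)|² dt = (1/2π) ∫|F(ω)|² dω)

∫|f(t)|² dt = \frac{3}{64}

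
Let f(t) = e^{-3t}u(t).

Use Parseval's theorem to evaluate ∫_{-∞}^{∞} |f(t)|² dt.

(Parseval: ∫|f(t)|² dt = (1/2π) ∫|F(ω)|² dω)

∫|f(t)|² dt = \frac{1}{6}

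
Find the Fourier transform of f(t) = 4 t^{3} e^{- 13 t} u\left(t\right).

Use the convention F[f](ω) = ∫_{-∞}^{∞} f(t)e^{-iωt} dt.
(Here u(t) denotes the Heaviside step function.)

F(ω) = \frac{24}{\left(i \omega + 13\right)^{4}}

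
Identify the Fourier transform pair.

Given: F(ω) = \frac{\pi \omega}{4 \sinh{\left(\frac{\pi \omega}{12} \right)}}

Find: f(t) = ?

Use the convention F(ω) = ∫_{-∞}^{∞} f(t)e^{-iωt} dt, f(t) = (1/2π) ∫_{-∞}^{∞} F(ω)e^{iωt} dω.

f(t) = \frac{9}{\cosh^{2}{\left(6 t \right)}}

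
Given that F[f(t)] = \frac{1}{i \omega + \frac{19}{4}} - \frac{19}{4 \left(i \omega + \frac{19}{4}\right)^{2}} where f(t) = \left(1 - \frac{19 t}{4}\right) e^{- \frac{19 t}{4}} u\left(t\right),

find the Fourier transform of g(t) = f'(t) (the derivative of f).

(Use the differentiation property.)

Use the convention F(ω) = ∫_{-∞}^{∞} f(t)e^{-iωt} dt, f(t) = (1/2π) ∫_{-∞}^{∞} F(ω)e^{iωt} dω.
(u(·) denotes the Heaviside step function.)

F[g](ω) = \frac{16 \omega^{2}}{16 \omega^{2} - 152 i \omega - 361}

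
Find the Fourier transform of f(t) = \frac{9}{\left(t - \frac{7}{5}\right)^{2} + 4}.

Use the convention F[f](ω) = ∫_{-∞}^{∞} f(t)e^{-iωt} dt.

F(ω) = \frac{9 \pi e^{- \frac{7 i \omega}{5} - 2 \left|{\omega}\right|}}{2}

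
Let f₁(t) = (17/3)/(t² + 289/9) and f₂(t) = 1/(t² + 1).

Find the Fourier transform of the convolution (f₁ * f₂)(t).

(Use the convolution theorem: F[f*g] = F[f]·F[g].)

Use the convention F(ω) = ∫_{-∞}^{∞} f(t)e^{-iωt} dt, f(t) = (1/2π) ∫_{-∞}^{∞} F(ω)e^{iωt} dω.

F[f₁*f₂](ω) = \pi^{2} e^{- \frac{20 \left|{\omega}\right|}{3}}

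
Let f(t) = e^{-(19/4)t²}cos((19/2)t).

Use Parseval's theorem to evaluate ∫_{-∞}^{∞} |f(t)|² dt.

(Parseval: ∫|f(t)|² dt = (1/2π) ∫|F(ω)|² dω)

∫|f(t)|² dt = \frac{\sqrt{38} \sqrt{\pi} \left(1 + e^{\frac{19}{2}}\right)}{38 e^{\frac{19}{2}}}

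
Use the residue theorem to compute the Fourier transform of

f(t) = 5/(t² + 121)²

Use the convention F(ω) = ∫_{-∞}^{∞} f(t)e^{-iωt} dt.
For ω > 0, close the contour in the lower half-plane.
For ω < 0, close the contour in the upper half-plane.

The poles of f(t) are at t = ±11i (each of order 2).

Let g(z) = f(z)e^{-iωz}; for large |z| the factor e^{-iωz} decays in the lower half-plane when ω > 0 and in the upper half-plane when ω < 0.

Case ω > 0 (lower half-plane, clockwise contour ⇒ F(ω) = -2πi·ΣRes):
  Res_{z = - 11 i} g(z) = \frac{5 i \left(11 \omega + 1\right) e^{- 11 \omega}}{5324} (pole of order 2)
  F(ω) = -2πi·ΣRes = \frac{5 \pi \left(11 \omega + 1\right) e^{- 11 \omega}}{2662}

Case ω < 0 (upper half-plane, counterclockwise contour ⇒ F(ω) = +2πi·ΣRes):
  Res_{z = 11 i} g(z) = \frac{5 i \left(11 \omega - 1\right) e^{11 \omega}}{5324} (pole of order 2)
  F(ω) = 2πi·ΣRes = \frac{5 \pi \left(1 - 11 \omega\right) e^{11 \omega}}{2662}

Both cases combine into a single formula in |ω|:

F(ω) = \frac{5 \pi \left(11 \left|{\omega}\right| + 1\right) e^{- 11 \left|{\omega}\right|}}{2662}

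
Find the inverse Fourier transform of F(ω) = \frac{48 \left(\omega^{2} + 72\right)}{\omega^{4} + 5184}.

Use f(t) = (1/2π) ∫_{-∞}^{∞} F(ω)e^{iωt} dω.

f(t) = 4 e^{- 6 \left|{t}\right|} \cos{\left(6 \left|{t}\right| \right)}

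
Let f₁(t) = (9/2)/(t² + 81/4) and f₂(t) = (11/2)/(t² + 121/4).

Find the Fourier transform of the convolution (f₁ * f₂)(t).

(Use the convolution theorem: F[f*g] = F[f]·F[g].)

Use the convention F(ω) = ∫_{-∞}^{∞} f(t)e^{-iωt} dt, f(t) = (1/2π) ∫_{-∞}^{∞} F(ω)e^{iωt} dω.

F[f₁*f₂](ω) = \pi^{2} e^{- 10 \left|{\omega}\right|}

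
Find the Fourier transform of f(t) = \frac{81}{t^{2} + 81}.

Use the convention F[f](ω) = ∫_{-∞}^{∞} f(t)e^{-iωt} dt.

F(ω) = 9 \pi e^{- 9 \left|{\omega}\right|}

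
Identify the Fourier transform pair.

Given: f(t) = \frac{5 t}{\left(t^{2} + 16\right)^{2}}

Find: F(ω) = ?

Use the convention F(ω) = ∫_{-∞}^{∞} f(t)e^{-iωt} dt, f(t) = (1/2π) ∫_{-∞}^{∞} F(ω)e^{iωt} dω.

F(ω) = - \frac{5 i \pi \omega e^{- 4 \left|{\omega}\right|}}{8}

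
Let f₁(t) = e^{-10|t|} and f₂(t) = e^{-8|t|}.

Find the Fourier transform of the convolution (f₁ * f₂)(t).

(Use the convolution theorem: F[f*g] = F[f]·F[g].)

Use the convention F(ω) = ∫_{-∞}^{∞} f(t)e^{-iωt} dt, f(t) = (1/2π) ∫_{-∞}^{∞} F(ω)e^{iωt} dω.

F[f₁*f₂](ω) = \frac{320}{\left(\omega^{2} + 64\right) \left(\omega^{2} + 100\right)}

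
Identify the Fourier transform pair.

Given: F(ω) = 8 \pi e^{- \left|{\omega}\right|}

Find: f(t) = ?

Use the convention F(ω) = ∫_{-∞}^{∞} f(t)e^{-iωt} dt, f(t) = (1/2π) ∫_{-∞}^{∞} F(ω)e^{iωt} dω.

f(t) = \frac{8}{t^{2} + 1}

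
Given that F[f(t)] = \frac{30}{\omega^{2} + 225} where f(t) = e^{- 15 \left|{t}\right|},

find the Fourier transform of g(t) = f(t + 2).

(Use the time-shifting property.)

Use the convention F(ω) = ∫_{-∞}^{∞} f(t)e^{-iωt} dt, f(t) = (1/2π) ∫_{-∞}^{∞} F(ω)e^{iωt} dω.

F[g](ω) = \frac{30 e^{2 i \omega}}{\omega^{2} + 225}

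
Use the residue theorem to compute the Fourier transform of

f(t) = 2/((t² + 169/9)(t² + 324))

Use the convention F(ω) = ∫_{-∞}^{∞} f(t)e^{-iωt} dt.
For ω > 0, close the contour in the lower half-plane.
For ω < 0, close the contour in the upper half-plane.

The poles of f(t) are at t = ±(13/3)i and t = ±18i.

Let g(z) = f(z)e^{-iωz}; for large |z| the factor e^{-iωz} decays in the lower half-plane when ω > 0 and in the upper half-plane when ω < 0.

Case ω > 0 (lower half-plane, clockwise contour ⇒ F(ω) = -2πi·ΣRes):
  Res_{z = - \frac{13 i}{3}} g(z) = \frac{27 i e^{- \frac{13 \omega}{3}}}{35711}
  Res_{z = - 18 i} g(z) = - \frac{i e^{- 18 \omega}}{5494}
  F(ω) = -2πi·ΣRes = - \frac{\pi e^{- 18 \omega}}{2747} + \frac{54 \pi e^{- \frac{13 \omega}{3}}}{35711}

Case ω < 0 (upper half-plane, counterclockwise contour ⇒ F(ω) = +2πi·ΣRes):
  Res_{z = \frac{13 i}{3}} g(z) = - \frac{27 i e^{\frac{13 \omega}{3}}}{35711}
  Res_{z = 18 i} g(z) = \frac{i e^{18 \omega}}{5494}
  F(ω) = 2πi·ΣRes = \frac{\pi \left(54 e^{\frac{13 \omega}{3}} - 13 e^{18 \omega}\right)}{35711}

Both cases combine into a single formula in |ω|:

F(ω) = - \frac{\pi e^{- 18 \left|{\omega}\right|}}{2747} + \frac{54 \pi e^{- \frac{13 \left|{\omega}\right|}{3}}}{35711}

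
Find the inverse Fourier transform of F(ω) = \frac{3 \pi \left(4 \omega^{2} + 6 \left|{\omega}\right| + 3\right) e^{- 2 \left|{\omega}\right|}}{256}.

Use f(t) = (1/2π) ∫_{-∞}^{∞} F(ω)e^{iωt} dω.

f(t) = \frac{3}{\left(t^{2} + 4\right)^{3}}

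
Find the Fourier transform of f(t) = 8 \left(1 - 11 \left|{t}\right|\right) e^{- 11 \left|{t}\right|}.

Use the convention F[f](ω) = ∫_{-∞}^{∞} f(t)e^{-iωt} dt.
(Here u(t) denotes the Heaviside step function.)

F(ω) = \frac{352 \omega^{2}}{\left(\omega^{2} + 121\right)^{2}}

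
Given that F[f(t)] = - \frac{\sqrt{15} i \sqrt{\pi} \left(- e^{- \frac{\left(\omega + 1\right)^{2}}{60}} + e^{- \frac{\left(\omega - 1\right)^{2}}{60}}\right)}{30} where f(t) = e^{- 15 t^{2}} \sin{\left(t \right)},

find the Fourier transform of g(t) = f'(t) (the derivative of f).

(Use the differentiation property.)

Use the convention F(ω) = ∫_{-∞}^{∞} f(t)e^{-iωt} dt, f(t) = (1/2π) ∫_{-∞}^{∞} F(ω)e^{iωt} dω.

F[g](ω) = \frac{\sqrt{15} \sqrt{\pi} \omega \left(e^{\frac{\omega}{15}} - 1\right) e^{- \frac{\omega^{2}}{60} - \frac{\omega}{30} - \frac{1}{60}}}{30}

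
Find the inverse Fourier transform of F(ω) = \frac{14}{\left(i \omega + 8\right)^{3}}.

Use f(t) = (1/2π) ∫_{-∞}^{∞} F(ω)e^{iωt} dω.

f(t) = 7 t^{2} e^{- 8 t} u\left(t\right)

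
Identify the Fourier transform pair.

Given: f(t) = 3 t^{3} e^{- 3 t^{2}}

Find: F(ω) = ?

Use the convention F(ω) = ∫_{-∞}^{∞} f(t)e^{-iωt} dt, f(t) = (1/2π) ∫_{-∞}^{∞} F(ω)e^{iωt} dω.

F(ω) = \frac{\sqrt{3} i \sqrt{\pi} \omega \left(\omega^{2} - 18\right) e^{- \frac{\omega^{2}}{12}}}{216}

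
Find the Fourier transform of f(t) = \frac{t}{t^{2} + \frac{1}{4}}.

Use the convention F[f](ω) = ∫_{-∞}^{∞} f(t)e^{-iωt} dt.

F(ω) = - i \pi e^{- \frac{\left|{\omega}\right|}{2}} \operatorname{sign}{\left(\omega \right)}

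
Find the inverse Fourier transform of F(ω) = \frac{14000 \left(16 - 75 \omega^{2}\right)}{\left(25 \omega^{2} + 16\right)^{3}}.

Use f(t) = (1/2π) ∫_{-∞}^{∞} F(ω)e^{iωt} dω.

f(t) = 7 t^{2} e^{- \frac{4 \left|{t}\right|}{5}}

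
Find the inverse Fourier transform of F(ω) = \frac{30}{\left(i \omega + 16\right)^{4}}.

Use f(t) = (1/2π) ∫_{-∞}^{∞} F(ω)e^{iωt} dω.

f(t) = 5 t^{3} e^{- 16 t} u\left(t\right)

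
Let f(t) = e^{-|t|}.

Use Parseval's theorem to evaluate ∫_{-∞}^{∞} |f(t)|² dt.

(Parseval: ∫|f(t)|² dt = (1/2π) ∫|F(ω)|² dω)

∫|f(t)|² dt = 1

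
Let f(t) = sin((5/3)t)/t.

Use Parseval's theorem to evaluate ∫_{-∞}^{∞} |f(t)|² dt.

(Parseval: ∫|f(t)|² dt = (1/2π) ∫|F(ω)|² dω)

∫|f(t)|² dt = \frac{5 \pi}{3}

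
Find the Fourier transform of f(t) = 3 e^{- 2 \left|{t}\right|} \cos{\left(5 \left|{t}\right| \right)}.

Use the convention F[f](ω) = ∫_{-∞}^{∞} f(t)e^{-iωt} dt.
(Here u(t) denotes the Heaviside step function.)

F(ω) = \frac{12 \left(\omega^{2} + 29\right)}{\omega^{4} - 42 \omega^{2} + 841}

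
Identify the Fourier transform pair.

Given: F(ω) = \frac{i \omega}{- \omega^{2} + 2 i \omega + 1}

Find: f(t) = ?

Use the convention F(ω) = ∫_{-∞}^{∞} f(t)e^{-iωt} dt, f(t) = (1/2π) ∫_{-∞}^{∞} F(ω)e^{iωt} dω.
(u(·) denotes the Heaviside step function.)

f(t) = \left(1 - t\right) e^{- t} u\left(t\right)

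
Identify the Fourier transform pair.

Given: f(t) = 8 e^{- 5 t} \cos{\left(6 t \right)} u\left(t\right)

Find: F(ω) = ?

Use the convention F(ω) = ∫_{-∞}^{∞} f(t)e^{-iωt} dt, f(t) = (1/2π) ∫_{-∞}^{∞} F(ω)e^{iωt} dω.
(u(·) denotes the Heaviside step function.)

F(ω) = \frac{8 \left(i \omega + 5\right)}{\left(i \omega + 5\right)^{2} + 36}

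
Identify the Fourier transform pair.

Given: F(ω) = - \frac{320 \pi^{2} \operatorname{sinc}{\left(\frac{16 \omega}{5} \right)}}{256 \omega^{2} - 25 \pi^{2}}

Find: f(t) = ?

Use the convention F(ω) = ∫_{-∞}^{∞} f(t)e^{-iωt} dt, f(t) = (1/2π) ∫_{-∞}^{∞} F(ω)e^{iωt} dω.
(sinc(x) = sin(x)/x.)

f(t) = 4 \left(\begin{cases} \cos^{2}{\left(\frac{5 \pi t}{32} \right)} & \text{for}\: \left|{t}\right| < \frac{16}{5} \\0 & \text{otherwise} \end{cases}\right)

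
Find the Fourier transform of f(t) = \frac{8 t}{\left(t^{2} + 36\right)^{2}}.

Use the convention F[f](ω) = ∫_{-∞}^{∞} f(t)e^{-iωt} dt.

F(ω) = - \frac{2 i \pi \omega e^{- 6 \left|{\omega}\right|}}{3}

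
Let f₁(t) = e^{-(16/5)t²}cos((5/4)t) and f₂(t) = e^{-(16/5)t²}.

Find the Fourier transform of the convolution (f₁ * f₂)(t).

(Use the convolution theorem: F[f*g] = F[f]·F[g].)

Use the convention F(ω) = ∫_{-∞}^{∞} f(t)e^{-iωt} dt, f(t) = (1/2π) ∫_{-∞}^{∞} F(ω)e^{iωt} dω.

F[f₁*f₂](ω) = \frac{5 \pi \left(e^{\frac{25 \omega}{64}} + 1\right) e^{- \frac{5 \omega^{2}}{32} - \frac{25 \omega}{128} - \frac{125}{1024}}}{32}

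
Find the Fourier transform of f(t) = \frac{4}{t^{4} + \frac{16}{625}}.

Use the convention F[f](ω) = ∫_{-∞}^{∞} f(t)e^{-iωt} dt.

F(ω) = \frac{125 \pi e^{- \frac{\sqrt{2} \left|{\omega}\right|}{5}} \sin{\left(\frac{\sqrt{2} \left|{\omega}\right|}{5} + \frac{\pi}{4} \right)}}{2}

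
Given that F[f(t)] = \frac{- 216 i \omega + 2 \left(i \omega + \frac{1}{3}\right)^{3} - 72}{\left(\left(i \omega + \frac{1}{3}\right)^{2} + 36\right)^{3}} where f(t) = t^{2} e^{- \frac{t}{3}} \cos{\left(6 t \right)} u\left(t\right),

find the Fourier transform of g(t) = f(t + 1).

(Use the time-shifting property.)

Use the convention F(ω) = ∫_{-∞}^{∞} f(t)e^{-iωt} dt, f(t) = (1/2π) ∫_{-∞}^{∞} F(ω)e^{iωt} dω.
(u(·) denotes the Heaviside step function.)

F[g](ω) = \frac{54 \left(- 2916 i \omega + \left(3 i \omega + 1\right)^{3} - 972\right) e^{i \omega}}{\left(\left(3 i \omega + 1\right)^{2} + 324\right)^{3}}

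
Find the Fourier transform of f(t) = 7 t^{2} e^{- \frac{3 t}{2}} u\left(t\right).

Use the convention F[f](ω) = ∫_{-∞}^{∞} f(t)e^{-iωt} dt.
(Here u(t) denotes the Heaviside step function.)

F(ω) = \frac{112}{\left(2 i \omega + 3\right)^{3}}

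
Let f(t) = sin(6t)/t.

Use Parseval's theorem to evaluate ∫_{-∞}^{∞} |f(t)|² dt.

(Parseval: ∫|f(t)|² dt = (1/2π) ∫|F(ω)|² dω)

∫|f(t)|² dt = 6 \pi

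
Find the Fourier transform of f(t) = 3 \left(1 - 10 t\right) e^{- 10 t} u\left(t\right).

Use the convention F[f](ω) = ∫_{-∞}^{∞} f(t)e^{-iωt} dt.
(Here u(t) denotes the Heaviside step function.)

F(ω) = \frac{3 i \omega}{- \omega^{2} + 20 i \omega + 100}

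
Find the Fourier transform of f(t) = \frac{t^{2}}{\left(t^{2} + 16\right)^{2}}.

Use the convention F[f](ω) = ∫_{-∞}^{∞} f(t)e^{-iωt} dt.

F(ω) = \frac{\pi \left(1 - 4 \left|{\omega}\right|\right) e^{- 4 \left|{\omega}\right|}}{8}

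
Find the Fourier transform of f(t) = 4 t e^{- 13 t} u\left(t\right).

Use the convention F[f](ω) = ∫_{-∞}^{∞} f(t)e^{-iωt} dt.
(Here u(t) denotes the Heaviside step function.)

F(ω) = \frac{4}{\left(i \omega + 13\right)^{2}}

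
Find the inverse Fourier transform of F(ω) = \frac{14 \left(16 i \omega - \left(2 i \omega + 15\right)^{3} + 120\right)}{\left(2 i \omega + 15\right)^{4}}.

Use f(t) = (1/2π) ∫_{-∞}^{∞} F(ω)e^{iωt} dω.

f(t) = 7 \left(t^{2} - 1\right) e^{- \frac{15 t}{2}} u\left(t\right)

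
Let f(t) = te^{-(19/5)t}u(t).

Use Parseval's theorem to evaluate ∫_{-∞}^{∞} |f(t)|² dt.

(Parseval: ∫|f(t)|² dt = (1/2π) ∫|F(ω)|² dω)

∫|f(t)|² dt = \frac{125}{27436}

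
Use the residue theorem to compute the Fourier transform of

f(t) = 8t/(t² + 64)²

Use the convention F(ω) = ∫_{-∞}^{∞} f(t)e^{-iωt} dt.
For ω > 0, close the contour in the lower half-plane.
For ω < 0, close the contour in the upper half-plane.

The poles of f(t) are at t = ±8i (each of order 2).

Let g(z) = f(z)e^{-iωz}; for large |z| the factor e^{-iωz} decays in the lower half-plane when ω > 0 and in the upper half-plane when ω < 0.

Case ω > 0 (lower half-plane, clockwise contour ⇒ F(ω) = -2πi·ΣRes):
  Res_{z = - 8 i} g(z) = \frac{\omega e^{- 8 \omega}}{4} (pole of order 2)
  F(ω) = -2πi·ΣRes = - \frac{i \pi \omega e^{- 8 \omega}}{2}

Case ω < 0 (upper half-plane, counterclockwise contour ⇒ F(ω) = +2πi·ΣRes):
  Res_{z = 8 i} g(z) = - \frac{\omega e^{8 \omega}}{4} (pole of order 2)
  F(ω) = 2πi·ΣRes = - \frac{i \pi \omega e^{8 \omega}}{2}

Both cases combine into a single formula in |ω|:

F(ω) = - \frac{i \pi \omega e^{- 8 \left|{\omega}\right|}}{2}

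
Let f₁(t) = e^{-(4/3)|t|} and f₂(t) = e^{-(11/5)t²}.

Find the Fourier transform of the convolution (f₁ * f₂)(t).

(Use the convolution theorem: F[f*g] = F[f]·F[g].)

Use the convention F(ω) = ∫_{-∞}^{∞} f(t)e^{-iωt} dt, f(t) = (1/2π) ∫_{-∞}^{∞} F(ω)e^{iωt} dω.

F[f₁*f₂](ω) = \frac{24 \sqrt{55} \sqrt{\pi} e^{- \frac{5 \omega^{2}}{44}}}{11 \left(9 \omega^{2} + 16\right)}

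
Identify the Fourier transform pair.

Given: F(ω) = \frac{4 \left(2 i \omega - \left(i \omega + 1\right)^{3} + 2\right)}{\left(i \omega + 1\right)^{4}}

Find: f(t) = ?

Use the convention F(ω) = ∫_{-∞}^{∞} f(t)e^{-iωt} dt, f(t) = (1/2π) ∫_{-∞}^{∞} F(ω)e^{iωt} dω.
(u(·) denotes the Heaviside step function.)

f(t) = 4 \left(t^{2} - 1\right) e^{- t} u\left(t\right)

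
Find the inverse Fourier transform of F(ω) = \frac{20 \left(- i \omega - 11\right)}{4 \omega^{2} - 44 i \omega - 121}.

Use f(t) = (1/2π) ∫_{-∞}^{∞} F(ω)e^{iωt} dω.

f(t) = 5 \left(\frac{11 t}{2} + 1\right) e^{- \frac{11 t}{2}} u\left(t\right)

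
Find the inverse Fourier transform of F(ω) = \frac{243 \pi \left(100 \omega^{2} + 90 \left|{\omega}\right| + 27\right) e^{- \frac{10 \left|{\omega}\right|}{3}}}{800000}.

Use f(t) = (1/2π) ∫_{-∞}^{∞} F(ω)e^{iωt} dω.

f(t) = \frac{9}{\left(t^{2} + \frac{100}{9}\right)^{3}}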